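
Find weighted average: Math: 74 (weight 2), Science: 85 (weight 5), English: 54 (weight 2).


Numerator = 74×2 + 85×5 + 54×2
= 148 + 425 + 108
= 681
Total weight = 9
Weighted avg = 681/9
= 75.67

75.67


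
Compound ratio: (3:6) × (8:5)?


Compound ratio = (3×8) : (6×5)
= 24:30
GCD = 6
= 4:5

4:5


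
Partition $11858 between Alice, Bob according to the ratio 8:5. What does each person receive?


Total parts = 8 + 5 = 13
Alice: 11858 × 8/13 = 7297.23
Bob: 11858 × 5/13 = 4560.77
= Alice: $7297.23, Bob: $4560.77

Alice: $7297.23, Bob: $4560.77


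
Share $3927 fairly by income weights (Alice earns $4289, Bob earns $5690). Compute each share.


Total income = 4289 + 5690 = $9979
Alice: $3927 × 4289/9979 = $1687.83
Bob: $3927 × 5690/9979 = $2239.17
= Alice: $1687.83, Bob: $2239.17

Alice: $1687.83, Bob: $2239.17


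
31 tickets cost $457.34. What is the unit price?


Unit rate = total / quantity
= 457.34 / 31
= $14.75 per unit

$14.75 per unit


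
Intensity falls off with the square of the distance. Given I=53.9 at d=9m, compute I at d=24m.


I₁d₁² = I₂d₂²
I₂ = I₁ × (d₁/d₂)²
= 53.9 × (9/24)²
= 53.9 × 81/576
= 4365.9/576
≈ 7.5797

7.5797


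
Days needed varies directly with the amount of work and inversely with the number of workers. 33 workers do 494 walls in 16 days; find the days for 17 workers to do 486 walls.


Days ∝ work / workers, so d₂ = d₁ × (m₁/m₂) × (w₂/w₁)
Workers factor (inverse): 33/17 ≈ 1.9412
Work factor (direct): 486/494 ≈ 0.9838
d₂ = 16 × 33/17 × 486/494 = (16 × 33 × 486) / (17 × 494) = 256608/8398
≈ 30.56 days

30.56 days


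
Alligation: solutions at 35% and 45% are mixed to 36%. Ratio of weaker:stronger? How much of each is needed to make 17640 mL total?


Let x parts of 35% mix with y parts of 45%.
35x + 45y = 36(x + y)
35x + 45y = 36x + 36y
x(35 - 36) = y(36 - 45)
x/y = (45 - 36)/(36 - 35) = 9/1
Simplify: 9:1
Total parts = 10; one part = 17640/10 = 1764.00 mL
35% solution: 9×1764.00 = 15876.00 mL
45% solution: 1×1764.00 = 1764.00 mL
= ratio 9:1; 15876.00 mL and 1764.00 mL

ratio 9:1; 15876.00 mL and 1764.00 mL


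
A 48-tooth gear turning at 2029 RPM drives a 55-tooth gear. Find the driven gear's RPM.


Gear ratio = 48:55 = 48:55
RPM_B = RPM_A × (teeth_A / teeth_B)
= 2029 × (48/55)
= 1770.8 RPM

1770.8 RPM


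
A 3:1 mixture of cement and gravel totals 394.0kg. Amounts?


Total parts = 3 + 1 = 4
cement: 394.0 × 3/4 = 295.5kg
gravel: 394.0 × 1/4 = 98.5kg
= 295.5kg and 98.5kg

295.5kg and 98.5kg


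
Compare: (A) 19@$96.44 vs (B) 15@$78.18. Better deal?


Deal A: $96.44/19 = $5.0758/unit
Deal B: $78.18/15 = $5.2120/unit
A is cheaper per unit
= Deal A

Deal A


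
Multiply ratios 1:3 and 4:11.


Compound ratio = (1×4) : (3×11)
= 4:33
GCD = 1
= 4:33

4:33


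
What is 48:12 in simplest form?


GCD(48, 12) = 12
48/12 : 12/12
= 4:1

4:1


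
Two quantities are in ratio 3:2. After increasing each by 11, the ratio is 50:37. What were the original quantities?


Let A = 3k, B = 2k.
(3k + 11) / (2k + 11) = 50/37
Cross-multiply: 37(3k + 11) = 50(2k + 11)
111k + 407 = 100k + 550
111k - 100k = 550 - 407
11k = 143
k = 143/11 = 13
A = 3×13 = 39, B = 2×13 = 26
= A = 39, B = 26

A = 39, B = 26


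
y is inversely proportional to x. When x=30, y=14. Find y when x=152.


Inverse proportion: x × y = constant
k = 30 × 14 = 420
y₂ = k / 152 = 420 / 152
= 2.76

2.76


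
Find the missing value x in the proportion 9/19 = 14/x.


Cross multiply: 9 × x = 19 × 14
9x = 266
x = 266 / 9
= 29.56

29.56


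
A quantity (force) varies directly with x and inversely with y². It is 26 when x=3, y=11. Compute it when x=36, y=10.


z = k·x/y²
Solve for k using the known point: k = z·y²/x = 26×121/3 = 3146/3 ≈ 1048.6667
Now evaluate at x=36, y=10:
z = k × 36 / 100 = (3146 × 36) / (3 × 100) = 113256/300
= 377.5200

377.5200


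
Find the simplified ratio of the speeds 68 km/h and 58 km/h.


Ratio = 68:58
GCD = 2
Simplified = 34:29
Time ratio (same distance) = 29:34
Speed ratio = 34:29

34:29


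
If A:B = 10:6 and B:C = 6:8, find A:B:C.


Match B: multiply A:B by 6 → 60:36
Multiply B:C by 6 → 36:48
Combined: 60:36:48
GCD = 12
= 5:3:4

5:3:4


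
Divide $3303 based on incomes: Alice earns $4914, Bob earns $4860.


Total income = 4914 + 4860 = $9774
Alice: $3303 × 4914/9774 = $1660.62
Bob: $3303 × 4860/9774 = $1642.38
= Alice: $1660.62, Bob: $1642.38

Alice: $1660.62, Bob: $1642.38


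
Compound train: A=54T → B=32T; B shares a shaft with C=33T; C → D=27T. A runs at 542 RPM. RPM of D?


Stage 1: RPM_B = RPM_A × t_A/t_B = 542 × 54/32 = 29268/32 ≈ 914.63
B and C share a shaft → RPM_C = RPM_B
Stage 2: RPM_D = RPM_C × t_C/t_D = RPM_A × (t_A×t_C)/(t_B×t_D)
Overall ratio = (54×33)/(32×27) = 1782/864
RPM_D = 542 × 1782/864 = 965844/864
≈ 1117.88 RPM

1117.88 RPM


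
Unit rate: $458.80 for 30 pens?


Unit rate = total / quantity
= 458.80 / 30
= $15.29 per unit

$15.29 per unit


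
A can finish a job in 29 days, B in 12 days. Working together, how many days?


Rate of A = 1/29 per day
Rate of B = 1/12 per day
Combined rate = 1/29 + 1/12 = 41/348 ≈ 0.1178 per day
Days = 1 / combined rate = 348/41
≈ 8.49 days

8.49 days


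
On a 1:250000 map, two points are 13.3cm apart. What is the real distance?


Real distance = map distance × scale
= 13.3cm × 250000
= 3325000 cm = 33250.0 m
= 33.250 km

33.250 km


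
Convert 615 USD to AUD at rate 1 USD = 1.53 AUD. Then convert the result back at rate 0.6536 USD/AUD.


Amount × rate = 615 × 1.53 = 940.95 AUD
Round-trip: 940.95 × 0.6536 = 615.00 USD
= 940.95 AUD, then 615.00 USD

940.95 AUD, then 615.00 USD


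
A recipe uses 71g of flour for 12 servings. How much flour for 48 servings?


Direct proportion: y/x = constant
k = 71/12 ≈ 5.9167
y₂ = k × 48 = 71 × 48 / 12 = 3408/12
= 284.00

284.00


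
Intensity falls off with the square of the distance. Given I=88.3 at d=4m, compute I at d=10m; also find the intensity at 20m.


I₁d₁² = I₂d₂²
I at 10m = 88.3 × (4/10)² = 88.3 × 16/100 = 1412.8/100 = 14.1280
I at 20m = 88.3 × (4/20)² = 88.3 × 16/400 = 1412.8/400 = 3.5320
= 14.1280 and 3.5320

14.1280 and 3.5320


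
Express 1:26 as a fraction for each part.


Total parts = 1 + 26 = 27
First part: 1/27 = 1/27
Second part: 26/27 = 26/27
= 1/27 and 26/27

1/27 and 26/27


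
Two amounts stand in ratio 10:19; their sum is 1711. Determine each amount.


Let A = 10k, B = 19k.
10k + 19k = 1711
29k = 1711 → k = 1711/29 = 59
A = 10×59 = 590, B = 19×59 = 1121
= A = 590, B = 1121

A = 590, B = 1121


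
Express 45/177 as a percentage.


Percentage = (part / whole) × 100
= (45 / 177) × 100
≈ 25.42%

25.42%


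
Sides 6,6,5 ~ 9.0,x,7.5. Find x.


Scale factor = 9.0/6 = 1.5
Missing side = 6 × 1.5
= 9.0

9.0


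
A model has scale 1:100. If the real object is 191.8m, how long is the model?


Model size = real / scale
= 191.8 / 100
= 1.9180 m

1.9180 m


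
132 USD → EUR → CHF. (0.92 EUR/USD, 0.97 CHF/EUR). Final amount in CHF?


Step 1: 132 USD × 0.92 = 121.44 EUR
Step 2: 121.44 EUR × 0.97 = 117.80 CHF
Implied rate USD→CHF = 0.92 × 0.97 = 0.8924
= 117.80 CHF

117.80 CHF


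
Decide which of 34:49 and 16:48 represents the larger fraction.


34/49 = 0.6939
16/48 = 0.3333
0.6939 > 0.3333, so 34:49 is greater
= 34:49

34:49


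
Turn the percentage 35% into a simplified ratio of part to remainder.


35% means 35 parts out of 100; remainder = 65
Part : remainder = 35:65
GCD = 5
= 7:13

7:13


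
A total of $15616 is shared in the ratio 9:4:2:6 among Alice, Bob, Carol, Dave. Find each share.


Total parts = 9 + 4 + 2 + 6 = 21
Alice: 15616 × 9/21 = 6692.57
Bob: 15616 × 4/21 = 2974.48
Carol: 15616 × 2/21 = 1487.24
Dave: 15616 × 6/21 = 4461.71
= Alice: $6692.57, Bob: $2974.48, Carol: $1487.24, Dave: $4461.71

Alice: $6692.57, Bob: $2974.48, Carol: $1487.24, Dave: $4461.71


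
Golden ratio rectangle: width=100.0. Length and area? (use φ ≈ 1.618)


φ = (1 + √5) / 2 ≈ 1.618
Length = width × φ = 100.0 × 1.618 = 161.8
≈ 161.80
Area = width × length = 100.0 × 161.8 = 16180 ≈ 16180.00
= Length: 161.80, Area: 16180.00

Length: 161.80, Area: 16180.00


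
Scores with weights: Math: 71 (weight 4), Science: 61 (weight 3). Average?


Numerator = 71×4 + 61×3
= 284 + 183
= 467
Total weight = 7
Weighted avg = 467/7
= 66.71

66.71


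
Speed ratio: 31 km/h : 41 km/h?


Ratio = 31:41
GCD = 1
Simplified = 31:41
Time ratio (same distance) = 41:31
Speed ratio = 31:41

31:41


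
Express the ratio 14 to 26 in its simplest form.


GCD(14, 26) = 2
14/2 : 26/2
= 7:13

7:13


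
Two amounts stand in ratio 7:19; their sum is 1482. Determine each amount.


Let A = 7k, B = 19k.
7k + 19k = 1482
26k = 1482 → k = 1482/26 = 57
A = 7×57 = 399, B = 19×57 = 1083
= A = 399, B = 1083

A = 399, B = 1083


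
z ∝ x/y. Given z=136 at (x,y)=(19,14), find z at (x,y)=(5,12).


z = k·x/y
Solve for k using the known point: k = z·y/x = 136×14/19 = 1904/19 ≈ 100.2105
Now evaluate at x=5, y=12:
z = k × 5 / 12 = (1904 × 5) / (19 × 12) = 9520/228
≈ 41.7544

41.7544


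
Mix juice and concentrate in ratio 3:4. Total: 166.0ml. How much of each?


Total parts = 3 + 4 = 7
juice: 166.0 × 3/7 = 71.1ml
concentrate: 166.0 × 4/7 = 94.9ml
= 71.1ml and 94.9ml

71.1ml and 94.9ml


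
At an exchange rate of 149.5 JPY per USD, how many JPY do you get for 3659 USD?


Amount × rate = 3659 × 149.5
= 547020.50 JPY

547020.50 JPY


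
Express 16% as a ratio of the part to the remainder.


16% means 16 parts out of 100; remainder = 84
Part : remainder = 16:84
GCD = 4
= 4:21

4:21


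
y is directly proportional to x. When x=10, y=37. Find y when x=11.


Direct proportion: y/x = constant
k = 37/10 = 3.7000
y₂ = k × 11 = 37 × 11 / 10 = 407/10
= 40.70

40.70


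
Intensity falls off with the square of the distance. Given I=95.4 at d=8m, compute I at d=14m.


I₁d₁² = I₂d₂²
I₂ = I₁ × (d₁/d₂)²
= 95.4 × (8/14)²
= 95.4 × 64/196
= 6105.6/196
≈ 31.1510

31.1510


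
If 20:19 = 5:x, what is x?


Cross multiply: 20 × x = 19 × 5
20x = 95
x = 95 / 20
= 4.75

4.75


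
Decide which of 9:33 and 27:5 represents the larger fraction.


9/33 = 0.2727
27/5 = 5.4000
0.2727 < 5.4000, so 9:33 is less
= 27:5

27:5


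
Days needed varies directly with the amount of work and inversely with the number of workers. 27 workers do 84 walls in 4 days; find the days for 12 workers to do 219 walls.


Days ∝ work / workers, so d₂ = d₁ × (m₁/m₂) × (w₂/w₁)
Workers factor (inverse): 27/12 = 2.2500
Work factor (direct): 219/84 ≈ 2.6071
d₂ = 4 × 27/12 × 219/84 = (4 × 27 × 219) / (12 × 84) = 23652/1008
≈ 23.46 days

23.46 days


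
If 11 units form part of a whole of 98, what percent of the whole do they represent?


Percentage = (part / whole) × 100
= (11 / 98) × 100
≈ 11.22%

11.22%


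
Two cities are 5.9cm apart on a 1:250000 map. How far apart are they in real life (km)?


Real distance = map distance × scale
= 5.9cm × 250000
= 1475000 cm = 14750.0 m
= 14.750 km

14.750 km


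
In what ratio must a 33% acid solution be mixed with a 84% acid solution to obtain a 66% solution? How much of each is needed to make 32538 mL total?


Let x parts of 33% mix with y parts of 84%.
33x + 84y = 66(x + y)
33x + 84y = 66x + 66y
x(33 - 66) = y(66 - 84)
x/y = (84 - 66)/(66 - 33) = 18/33
Simplify: 6:11
Total parts = 17; one part = 32538/17 = 1914.00 mL
33% solution: 6×1914.00 = 11484.00 mL
84% solution: 11×1914.00 = 21054.00 mL
= ratio 6:11; 11484.00 mL and 21054.00 mL

ratio 6:11; 11484.00 mL and 21054.00 mL


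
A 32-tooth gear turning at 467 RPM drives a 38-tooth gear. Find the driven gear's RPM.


Gear ratio = 32:38 = 16:19
RPM_B = RPM_A × (teeth_A / teeth_B)
= 467 × (32/38)
= 393.3 RPM

393.3 RPM


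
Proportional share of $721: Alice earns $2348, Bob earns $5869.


Total income = 2348 + 5869 = $8217
Alice: $721 × 2348/8217 = $206.03
Bob: $721 × 5869/8217 = $514.97
= Alice: $206.03, Bob: $514.97

Alice: $206.03, Bob: $514.97


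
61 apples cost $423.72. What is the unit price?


Unit rate = total / quantity
= 423.72 / 61
= $6.95 per unit

$6.95 per unit


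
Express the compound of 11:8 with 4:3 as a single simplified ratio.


Compound ratio = (11×4) : (8×3)
= 44:24
GCD = 4
= 11:6

11:6


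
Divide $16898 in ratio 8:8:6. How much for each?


Total parts = 8 + 8 + 6 = 22
Part 1: 16898 × 8/22 = 6144.73
Part 2: 16898 × 8/22 = 6144.73
Part 3: 16898 × 6/22 = 4608.55
= Part 1: $6144.73, Part 2: $6144.73, Part 3: $4608.55

Part 1: $6144.73, Part 2: $6144.73, Part 3: $4608.55


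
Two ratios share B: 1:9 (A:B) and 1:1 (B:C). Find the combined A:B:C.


Match B: multiply A:B by 1 → 1:9
Multiply B:C by 9 → 9:9
Combined: 1:9:9
GCD = 1
= 1:9:9

1:9:9


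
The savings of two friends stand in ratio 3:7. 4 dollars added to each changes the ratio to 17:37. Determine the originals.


Let A = 3k, B = 7k.
(3k + 4) / (7k + 4) = 17/37
Cross-multiply: 37(3k + 4) = 17(7k + 4)
111k + 148 = 119k + 68
111k - 119k = 68 - 148
-8k = -80
k = -80/-8 = 10
A = 3×10 = 30, B = 7×10 = 70
= A = 30, B = 70

A = 30, B = 70


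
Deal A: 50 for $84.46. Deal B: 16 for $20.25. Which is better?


Deal A: $84.46/50 = $1.6892/unit
Deal B: $20.25/16 = $1.2656/unit
B is cheaper per unit
= Deal B

Deal B


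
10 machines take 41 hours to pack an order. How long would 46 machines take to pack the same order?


Inverse proportion: x × y = constant
k = 10 × 41 = 410
y₂ = k / 46 = 410 / 46
= 8.91

8.91


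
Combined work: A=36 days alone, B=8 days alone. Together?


Rate of A = 1/36 per day
Rate of B = 1/8 per day
Combined rate = 1/36 + 1/8 = 44/288 ≈ 0.1528 per day
Days = 1 / combined rate = 288/44
≈ 6.55 days

6.55 days


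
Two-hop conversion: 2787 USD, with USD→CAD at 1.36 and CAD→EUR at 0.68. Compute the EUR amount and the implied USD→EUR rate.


Step 1: 2787 USD × 1.36 = 3790.32 CAD
Step 2: 3790.32 CAD × 0.68 = 2577.42 EUR
Implied rate USD→EUR = 1.36 × 0.68 = 0.9248
= 2577.42 EUR; implied rate 0.9248 EUR/USD

2577.42 EUR; implied rate 0.9248 EUR/USD


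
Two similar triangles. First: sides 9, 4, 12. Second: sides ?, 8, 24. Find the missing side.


Scale factor = 8/4 = 2
Missing side = 9 × 2
= 18.0

18.0


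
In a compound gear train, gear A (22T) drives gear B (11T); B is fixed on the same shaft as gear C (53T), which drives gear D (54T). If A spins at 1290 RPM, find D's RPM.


Stage 1: RPM_B = RPM_A × t_A/t_B = 1290 × 22/11 = 28380/11 = 2580.00
B and C share a shaft → RPM_C = RPM_B
Stage 2: RPM_D = RPM_C × t_C/t_D = RPM_A × (t_A×t_C)/(t_B×t_D)
Overall ratio = (22×53)/(11×54) = 1166/594
RPM_D = 1290 × 1166/594 = 1504140/594
≈ 2532.22 RPM

2532.22 RPM


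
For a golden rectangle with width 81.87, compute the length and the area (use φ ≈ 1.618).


φ = (1 + √5) / 2 ≈ 1.618
Length = width × φ = 81.87 × 1.618 = 132.46566
≈ 132.47
Area = width × length = 81.87 × 132.46566 = 10844.9635842 ≈ 10844.96
= Length: 132.47, Area: 10844.96

Length: 132.47, Area: 10844.96


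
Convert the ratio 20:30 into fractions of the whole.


Total parts = 20 + 30 = 50
First part: 20/50 = 2/5
Second part: 30/50 = 3/5
= 2/5 and 3/5

2/5 and 3/5


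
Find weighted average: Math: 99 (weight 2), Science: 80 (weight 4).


Numerator = 99×2 + 80×4
= 198 + 320
= 518
Total weight = 6
Weighted avg = 518/6
= 86.33

86.33


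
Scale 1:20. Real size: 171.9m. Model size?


Model size = real / scale
= 171.9 / 20
= 8.5950 m

8.5950 m


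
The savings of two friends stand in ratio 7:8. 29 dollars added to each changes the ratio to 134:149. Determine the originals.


Let A = 7k, B = 8k.
(7k + 29) / (8k + 29) = 134/149
Cross-multiply: 149(7k + 29) = 134(8k + 29)
1043k + 4321 = 1072k + 3886
1043k - 1072k = 3886 - 4321
-29k = -435
k = -435/-29 = 15
A = 7×15 = 105, B = 8×15 = 120
= A = 105, B = 120

A = 105, B = 120


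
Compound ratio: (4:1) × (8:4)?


Compound ratio = (4×8) : (1×4)
= 32:4
GCD = 4
= 8:1

8:1


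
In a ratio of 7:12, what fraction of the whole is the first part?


Total parts = 7 + 12 = 19
First part: 7/19 = 7/19
= 7/19

7/19


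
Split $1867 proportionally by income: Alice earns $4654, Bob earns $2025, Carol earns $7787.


Total income = 4654 + 2025 + 7787 = $14466
Alice: $1867 × 4654/14466 = $600.65
Bob: $1867 × 2025/14466 = $261.35
Carol: $1867 × 7787/14466 = $1005.00
= Alice: $600.65, Bob: $261.35, Carol: $1005.00

Alice: $600.65, Bob: $261.35, Carol: $1005.00


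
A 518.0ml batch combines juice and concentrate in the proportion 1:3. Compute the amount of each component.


Total parts = 1 + 3 = 4
juice: 518.0 × 1/4 = 129.5ml
concentrate: 518.0 × 3/4 = 388.5ml
= 129.5ml and 388.5ml

129.5ml and 388.5ml


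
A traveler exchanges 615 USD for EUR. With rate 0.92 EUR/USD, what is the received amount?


Amount × rate = 615 × 0.92
= 565.80 EUR

565.80 EUR


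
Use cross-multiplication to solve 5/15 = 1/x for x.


Cross multiply: 5 × x = 15 × 1
5x = 15
x = 15 / 5
= 3.00

3.00


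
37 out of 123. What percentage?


Percentage = (part / whole) × 100
= (37 / 123) × 100
≈ 30.08%

30.08%


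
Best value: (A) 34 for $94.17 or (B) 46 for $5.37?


Deal A: $94.17/34 = $2.7697/unit
Deal B: $5.37/46 = $0.1167/unit
B is cheaper per unit
= Deal B

Deal B


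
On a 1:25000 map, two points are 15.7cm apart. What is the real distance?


Real distance = map distance × scale
= 15.7cm × 25000
= 392500 cm = 3925.0 m
= 3.925 km

3.925 km


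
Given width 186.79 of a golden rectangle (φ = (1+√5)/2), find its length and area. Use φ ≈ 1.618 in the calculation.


φ = (1 + √5) / 2 ≈ 1.618
Length = width × φ = 186.79 × 1.618 = 302.22622
≈ 302.23
Area = width × length = 186.79 × 302.22622 = 56452.8356338 ≈ 56452.84
= Length: 302.23, Area: 56452.84

Length: 302.23, Area: 56452.84


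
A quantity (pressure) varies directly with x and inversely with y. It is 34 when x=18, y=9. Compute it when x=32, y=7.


z = k·x/y
Solve for k using the known point: k = z·y/x = 34×9/18 = 306/18 = 17.0000
Now evaluate at x=32, y=7:
z = k × 32 / 7 = (306 × 32) / (18 × 7) = 9792/126
≈ 77.7143

77.7143


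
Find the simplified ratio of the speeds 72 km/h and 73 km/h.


Ratio = 72:73
GCD = 1
Simplified = 72:73
Time ratio (same distance) = 73:72
Speed ratio = 72:73

72:73


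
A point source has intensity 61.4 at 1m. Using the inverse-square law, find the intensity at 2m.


I₁d₁² = I₂d₂²
I₂ = I₁ × (d₁/d₂)²
= 61.4 × (1/2)²
= 61.4 × 1/4
= 61.4/4
= 15.3500

15.3500


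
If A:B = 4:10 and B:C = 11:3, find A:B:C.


Match B: multiply A:B by 11 → 44:110
Multiply B:C by 10 → 110:30
Combined: 44:110:30
GCD = 2
= 22:55:15

22:55:15


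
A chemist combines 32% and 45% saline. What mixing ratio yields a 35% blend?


Let x parts of 32% mix with y parts of 45%.
32x + 45y = 35(x + y)
32x + 45y = 35x + 35y
x(32 - 35) = y(35 - 45)
x/y = (45 - 35)/(35 - 32) = 10/3
Simplify: 10:3
= 10:3

10:3


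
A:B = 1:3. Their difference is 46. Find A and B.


Let A = 1k, B = 3k.
3k - 1k = 46
2k = 46 → k = 46/2 = 23
A = 1×23 = 23, B = 3×23 = 69
= A = 23, B = 69

A = 23, B = 69


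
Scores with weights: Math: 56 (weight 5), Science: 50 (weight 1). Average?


Numerator = 56×5 + 50×1
= 280 + 50
= 330
Total weight = 6
Weighted avg = 330/6
= 55.00

55.00


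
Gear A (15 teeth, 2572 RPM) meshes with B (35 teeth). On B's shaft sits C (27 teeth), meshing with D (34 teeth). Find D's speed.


Stage 1: RPM_B = RPM_A × t_A/t_B = 2572 × 15/35 = 38580/35 ≈ 1102.29
B and C share a shaft → RPM_C = RPM_B
Stage 2: RPM_D = RPM_C × t_C/t_D = RPM_A × (t_A×t_C)/(t_B×t_D)
Overall ratio = (15×27)/(35×34) = 405/1190
RPM_D = 2572 × 405/1190 = 1041660/1190
≈ 875.34 RPM

875.34 RPM


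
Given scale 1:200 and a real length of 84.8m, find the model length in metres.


Model size = real / scale
= 84.8 / 200
= 0.4240 m

0.4240 m


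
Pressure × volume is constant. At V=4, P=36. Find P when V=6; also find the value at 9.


Inverse proportion: x × y = constant
k = 4 × 36 = 144
At x=6: k/6 = 24.00
At x=9: k/9 = 16.00
= 24.00 and 16.00

24.00 and 16.00


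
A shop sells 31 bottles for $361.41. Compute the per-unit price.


Unit rate = total / quantity
= 361.41 / 31
= $11.66 per unit

$11.66 per unit


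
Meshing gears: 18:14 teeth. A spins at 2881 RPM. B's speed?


Gear ratio = 18:14 = 9:7
RPM_B = RPM_A × (teeth_A / teeth_B)
= 2881 × (18/14)
= 3704.1 RPM

3704.1 RPM


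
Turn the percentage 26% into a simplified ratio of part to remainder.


26% means 26 parts out of 100; remainder = 74
Part : remainder = 26:74
GCD = 2
= 13:37

13:37


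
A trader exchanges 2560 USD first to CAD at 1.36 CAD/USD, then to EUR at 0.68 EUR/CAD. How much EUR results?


Step 1: 2560 USD × 1.36 = 3481.60 CAD
Step 2: 3481.60 CAD × 0.68 = 2367.49 EUR
Implied rate USD→EUR = 1.36 × 0.68 = 0.9248
= 2367.49 EUR

2367.49 EUR


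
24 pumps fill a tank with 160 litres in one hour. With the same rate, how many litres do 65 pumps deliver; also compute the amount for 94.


Direct proportion: y/x = constant
k = 160/24 ≈ 6.6667
y at x=65: k × 65 = 160 × 65 / 24 = 10400/24 ≈ 433.33
y at x=94: k × 94 = 160 × 94 / 24 = 15040/24 ≈ 626.67
= 433.33 and 626.67

433.33 and 626.67


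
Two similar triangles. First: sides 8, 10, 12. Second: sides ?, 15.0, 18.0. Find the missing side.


Scale factor = 15.0/10 = 1.5
Missing side = 8 × 1.5
= 12.0

12.0


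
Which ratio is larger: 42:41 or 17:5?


42/41 = 1.0244
17/5 = 3.4000
1.0244 < 3.4000, so 42:41 is less
= 17:5

17:5


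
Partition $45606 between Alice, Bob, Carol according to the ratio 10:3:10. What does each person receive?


Total parts = 10 + 3 + 10 = 23
Alice: 45606 × 10/23 = 19828.70
Bob: 45606 × 3/23 = 5948.61
Carol: 45606 × 10/23 = 19828.70
= Alice: $19828.70, Bob: $5948.61, Carol: $19828.70

Alice: $19828.70, Bob: $5948.61, Carol: $19828.70


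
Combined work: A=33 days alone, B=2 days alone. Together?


Rate of A = 1/33 per day
Rate of B = 1/2 per day
Combined rate = 1/33 + 1/2 = 35/66 ≈ 0.5303 per day
Days = 1 / combined rate = 66/35
≈ 1.89 days

1.89 days


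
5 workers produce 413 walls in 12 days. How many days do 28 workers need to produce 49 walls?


Days ∝ work / workers, so d₂ = d₁ × (m₁/m₂) × (w₂/w₁)
Workers factor (inverse): 5/28 ≈ 0.1786
Work factor (direct): 49/413 ≈ 0.1186
d₂ = 12 × 5/28 × 49/413 = (12 × 5 × 49) / (28 × 413) = 2940/11564
≈ 0.25 days

0.25 days


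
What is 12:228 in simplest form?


GCD(12, 228) = 12
12/12 : 228/12
= 1:19

1:19


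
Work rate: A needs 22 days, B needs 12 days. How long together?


Rate of A = 1/22 per day
Rate of B = 1/12 per day
Combined rate = 1/22 + 1/12 = 34/264 ≈ 0.1288 per day
Days = 1 / combined rate = 264/34
≈ 7.76 days

7.76 days


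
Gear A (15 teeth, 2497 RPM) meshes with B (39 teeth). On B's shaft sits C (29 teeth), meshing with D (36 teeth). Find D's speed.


Stage 1: RPM_B = RPM_A × t_A/t_B = 2497 × 15/39 = 37455/39 ≈ 960.38
B and C share a shaft → RPM_C = RPM_B
Stage 2: RPM_D = RPM_C × t_C/t_D = RPM_A × (t_A×t_C)/(t_B×t_D)
Overall ratio = (15×29)/(39×36) = 435/1404
RPM_D = 2497 × 435/1404 = 1086195/1404
≈ 773.64 RPM

773.64 RPM


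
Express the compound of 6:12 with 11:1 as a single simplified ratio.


Compound ratio = (6×11) : (12×1)
= 66:12
GCD = 6
= 11:2

11:2


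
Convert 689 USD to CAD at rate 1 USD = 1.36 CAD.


Amount × rate = 689 × 1.36
= 937.04 CAD

937.04 CAD


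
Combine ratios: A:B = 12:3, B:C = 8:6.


Match B: multiply A:B by 8 → 96:24
Multiply B:C by 3 → 24:18
Combined: 96:24:18
GCD = 6
= 16:4:3

16:4:3


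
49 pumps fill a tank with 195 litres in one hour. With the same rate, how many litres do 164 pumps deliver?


Direct proportion: y/x = constant
k = 195/49 ≈ 3.9796
y₂ = k × 164 = 195 × 164 / 49 = 31980/49
≈ 652.65

652.65


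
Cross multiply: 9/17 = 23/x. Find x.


Cross multiply: 9 × x = 17 × 23
9x = 391
x = 391 / 9
= 43.44

43.44


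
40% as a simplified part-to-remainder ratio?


40% means 40 parts out of 100; remainder = 60
Part : remainder = 40:60
GCD = 20
= 2:3

2:3


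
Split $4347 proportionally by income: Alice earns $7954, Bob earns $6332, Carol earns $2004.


Total income = 7954 + 6332 + 2004 = $16290
Alice: $4347 × 7954/16290 = $2122.53
Bob: $4347 × 6332/16290 = $1689.70
Carol: $4347 × 2004/16290 = $534.77
= Alice: $2122.53, Bob: $1689.70, Carol: $534.77

Alice: $2122.53, Bob: $1689.70, Carol: $534.77


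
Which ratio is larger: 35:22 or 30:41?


35/22 = 1.5909
30/41 = 0.7317
1.5909 > 0.7317, so 35:22 is greater
= 35:22

35:22


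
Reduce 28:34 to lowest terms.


GCD(28, 34) = 2
28/2 : 34/2
= 14:17

14:17


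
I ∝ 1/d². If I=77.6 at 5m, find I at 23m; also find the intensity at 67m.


I₁d₁² = I₂d₂²
I at 23m = 77.6 × (5/23)² = 77.6 × 25/529 = 1940/529 ≈ 3.6673
I at 67m = 77.6 × (5/67)² = 77.6 × 25/4489 = 1940/4489 ≈ 0.4322
= 3.6673 and 0.4322

3.6673 and 0.4322


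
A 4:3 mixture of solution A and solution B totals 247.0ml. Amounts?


Total parts = 4 + 3 = 7
solution A: 247.0 × 4/7 = 141.1ml
solution B: 247.0 × 3/7 = 105.9ml
= 141.1ml and 105.9ml

141.1ml and 105.9ml


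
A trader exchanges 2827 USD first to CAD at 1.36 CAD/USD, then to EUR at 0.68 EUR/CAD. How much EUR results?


Step 1: 2827 USD × 1.36 = 3844.72 CAD
Step 2: 3844.72 CAD × 0.68 = 2614.41 EUR
Implied rate USD→EUR = 1.36 × 0.68 = 0.9248
= 2614.41 EUR

2614.41 EUR


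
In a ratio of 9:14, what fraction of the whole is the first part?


Total parts = 9 + 14 = 23
First part: 9/23 = 9/23
= 9/23

9/23


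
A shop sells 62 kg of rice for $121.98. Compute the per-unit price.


Unit rate = total / quantity
= 121.98 / 62
= $1.97 per unit

$1.97 per unit


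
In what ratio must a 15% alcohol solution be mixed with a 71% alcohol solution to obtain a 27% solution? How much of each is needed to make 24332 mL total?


Let x parts of 15% mix with y parts of 71%.
15x + 71y = 27(x + y)
15x + 71y = 27x + 27y
x(15 - 27) = y(27 - 71)
x/y = (71 - 27)/(27 - 15) = 44/12
Simplify: 11:3
Total parts = 14; one part = 24332/14 = 1738.00 mL
15% solution: 11×1738.00 = 19118.00 mL
71% solution: 3×1738.00 = 5214.00 mL
= ratio 11:3; 19118.00 mL and 5214.00 mL

ratio 11:3; 19118.00 mL and 5214.00 mL


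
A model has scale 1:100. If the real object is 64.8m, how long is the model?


Model size = real / scale
= 64.8 / 100
= 0.6480 m

0.6480 m


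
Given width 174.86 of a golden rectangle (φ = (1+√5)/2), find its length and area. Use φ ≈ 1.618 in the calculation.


φ = (1 + √5) / 2 ≈ 1.618
Length = width × φ = 174.86 × 1.618 = 282.92348
≈ 282.92
Area = width × length = 174.86 × 282.92348 = 49471.9997128 ≈ 49472.00
= Length: 282.92, Area: 49472.00

Length: 282.92, Area: 49472.00


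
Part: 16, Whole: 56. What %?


Percentage = (part / whole) × 100
= (16 / 56) × 100
≈ 28.57%

28.57%


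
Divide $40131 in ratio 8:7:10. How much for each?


Total parts = 8 + 7 + 10 = 25
Part 1: 40131 × 8/25 = 12841.92
Part 2: 40131 × 7/25 = 11236.68
Part 3: 40131 × 10/25 = 16052.40
= Part 1: $12841.92, Part 2: $11236.68, Part 3: $16052.40

Part 1: $12841.92, Part 2: $11236.68, Part 3: $16052.40


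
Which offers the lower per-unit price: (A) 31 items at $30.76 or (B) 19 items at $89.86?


Deal A: $30.76/31 = $0.9923/unit
Deal B: $89.86/19 = $4.7295/unit
A is cheaper per unit
= Deal A

Deal A


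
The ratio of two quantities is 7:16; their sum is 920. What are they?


Let A = 7k, B = 16k.
7k + 16k = 920
23k = 920 → k = 920/23 = 40
A = 7×40 = 280, B = 16×40 = 640
= A = 280, B = 640

A = 280, B = 640


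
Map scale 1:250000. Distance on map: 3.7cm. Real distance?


Real distance = map distance × scale
= 3.7cm × 250000
= 925000 cm = 9250.0 m
= 9.250 km

9.250 km


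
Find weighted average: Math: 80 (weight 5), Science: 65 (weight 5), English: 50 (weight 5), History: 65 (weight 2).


Numerator = 80×5 + 65×5 + 50×5 + 65×2
= 400 + 325 + 250 + 130
= 1105
Total weight = 17
Weighted avg = 1105/17
= 65.00

65.00


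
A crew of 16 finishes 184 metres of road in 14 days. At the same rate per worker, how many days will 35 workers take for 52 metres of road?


Days ∝ work / workers, so d₂ = d₁ × (m₁/m₂) × (w₂/w₁)
Workers factor (inverse): 16/35 ≈ 0.4571
Work factor (direct): 52/184 ≈ 0.2826
d₂ = 14 × 16/35 × 52/184 = (14 × 16 × 52) / (35 × 184) = 11648/6440
≈ 1.81 days

1.81 days


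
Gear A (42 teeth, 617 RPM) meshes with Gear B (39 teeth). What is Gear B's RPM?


Gear ratio = 42:39 = 14:13
RPM_B = RPM_A × (teeth_A / teeth_B)
= 617 × (42/39)
= 664.5 RPM

664.5 RPM


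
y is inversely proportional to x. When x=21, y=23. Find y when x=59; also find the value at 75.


Inverse proportion: x × y = constant
k = 21 × 23 = 483
At x=59: k/59 = 8.19
At x=75: k/75 = 6.44
= 8.19 and 6.44

8.19 and 6.44


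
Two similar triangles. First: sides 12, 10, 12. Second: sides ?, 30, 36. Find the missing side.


Scale factor = 30/10 = 3
Missing side = 12 × 3
= 36.0

36.0


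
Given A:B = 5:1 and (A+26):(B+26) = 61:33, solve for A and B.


Let A = 5k, B = 1k.
(5k + 26) / (1k + 26) = 61/33
Cross-multiply: 33(5k + 26) = 61(1k + 26)
165k + 858 = 61k + 1586
165k - 61k = 1586 - 858
104k = 728
k = 728/104 = 7
A = 5×7 = 35, B = 1×7 = 7
= A = 35, B = 7

A = 35, B = 7


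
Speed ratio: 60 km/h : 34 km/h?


Ratio = 60:34
GCD = 2
Simplified = 30:17
Time ratio (same distance) = 17:30
Speed ratio = 30:17

30:17


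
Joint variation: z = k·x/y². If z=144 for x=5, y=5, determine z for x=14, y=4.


z = k·x/y²
Solve for k using the known point: k = z·y²/x = 144×25/5 = 3600/5 = 720.0000
Now evaluate at x=14, y=4:
z = k × 14 / 16 = (3600 × 14) / (5 × 16) = 50400/80
= 630.0000

630.0000


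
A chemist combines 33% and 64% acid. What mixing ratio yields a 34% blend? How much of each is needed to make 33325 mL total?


Let x parts of 33% mix with y parts of 64%.
33x + 64y = 34(x + y)
33x + 64y = 34x + 34y
x(33 - 34) = y(34 - 64)
x/y = (64 - 34)/(34 - 33) = 30/1
Simplify: 30:1
Total parts = 31; one part = 33325/31 = 1075.00 mL
33% solution: 30×1075.00 = 32250.00 mL
64% solution: 1×1075.00 = 1075.00 mL
= ratio 30:1; 32250.00 mL and 1075.00 mL

ratio 30:1; 32250.00 mL and 1075.00 mL


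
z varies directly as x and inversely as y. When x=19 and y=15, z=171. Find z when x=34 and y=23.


z = k·x/y
Solve for k using the known point: k = z·y/x = 171×15/19 = 2565/19 = 135.0000
Now evaluate at x=34, y=23:
z = k × 34 / 23 = (2565 × 34) / (19 × 23) = 87210/437
≈ 199.5652

199.5652


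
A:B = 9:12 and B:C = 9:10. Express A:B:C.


Match B: multiply A:B by 9 → 81:108
Multiply B:C by 12 → 108:120
Combined: 81:108:120
GCD = 3
= 27:36:40

27:36:40


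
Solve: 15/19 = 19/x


Cross multiply: 15 × x = 19 × 19
15x = 361
x = 361 / 15
= 24.07

24.07


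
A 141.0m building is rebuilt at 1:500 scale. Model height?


Model size = real / scale
= 141.0 / 500
= 0.2820 m

0.2820 m


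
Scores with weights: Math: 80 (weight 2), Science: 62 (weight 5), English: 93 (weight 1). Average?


Numerator = 80×2 + 62×5 + 93×1
= 160 + 310 + 93
= 563
Total weight = 8
Weighted avg = 563/8
= 70.38

70.38


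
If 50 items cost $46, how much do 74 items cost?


Direct proportion: y/x = constant
k = 46/50 = 0.9200
y₂ = k × 74 = 46 × 74 / 50 = 3404/50
= 68.08

68.08


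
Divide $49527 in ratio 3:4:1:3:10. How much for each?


Total parts = 3 + 4 + 1 + 3 + 10 = 21
Part 1: 49527 × 3/21 = 7075.29
Part 2: 49527 × 4/21 = 9433.71
Part 3: 49527 × 1/21 = 2358.43
Part 4: 49527 × 3/21 = 7075.29
Part 5: 49527 × 10/21 = 23584.29
= Part 1: $7075.29, Part 2: $9433.71, Part 3: $2358.43, Part 4: $7075.29, Part 5: $23584.29

Part 1: $7075.29, Part 2: $9433.71, Part 3: $2358.43, Part 4: $7075.29, Part 5: $23584.29


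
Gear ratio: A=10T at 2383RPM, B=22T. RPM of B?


Gear ratio = 10:22 = 5:11
RPM_B = RPM_A × (teeth_A / teeth_B)
= 2383 × (10/22)
= 1083.2 RPM

1083.2 RPM


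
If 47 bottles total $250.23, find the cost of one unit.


Unit rate = total / quantity
= 250.23 / 47
= $5.32 per unit

$5.32 per unit


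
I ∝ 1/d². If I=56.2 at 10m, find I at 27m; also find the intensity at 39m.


I₁d₁² = I₂d₂²
I at 27m = 56.2 × (10/27)² = 56.2 × 100/729 = 5620/729 ≈ 7.7092
I at 39m = 56.2 × (10/39)² = 56.2 × 100/1521 = 5620/1521 ≈ 3.6949
= 7.7092 and 3.6949

7.7092 and 3.6949


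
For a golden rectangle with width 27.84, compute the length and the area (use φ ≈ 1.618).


φ = (1 + √5) / 2 ≈ 1.618
Length = width × φ = 27.84 × 1.618 = 45.04512
≈ 45.05
Area = width × length = 27.84 × 45.04512 = 1254.0561408 ≈ 1254.06
= Length: 45.05, Area: 1254.06

Length: 45.05, Area: 1254.06


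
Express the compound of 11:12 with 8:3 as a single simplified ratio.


Compound ratio = (11×8) : (12×3)
= 88:36
GCD = 4
= 22:9

22:9


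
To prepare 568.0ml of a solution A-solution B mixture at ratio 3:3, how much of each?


Total parts = 3 + 3 = 6
solution A: 568.0 × 3/6 = 284.0ml
solution B: 568.0 × 3/6 = 284.0ml
= 284.0ml and 284.0ml

284.0ml and 284.0ml


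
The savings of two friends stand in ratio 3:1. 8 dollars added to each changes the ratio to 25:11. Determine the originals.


Let A = 3k, B = 1k.
(3k + 8) / (1k + 8) = 25/11
Cross-multiply: 11(3k + 8) = 25(1k + 8)
33k + 88 = 25k + 200
33k - 25k = 200 - 88
8k = 112
k = 112/8 = 14
A = 3×14 = 42, B = 1×14 = 14
= A = 42, B = 14

A = 42, B = 14


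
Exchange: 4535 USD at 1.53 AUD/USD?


Amount × rate = 4535 × 1.53
= 6938.55 AUD

6938.55 AUD


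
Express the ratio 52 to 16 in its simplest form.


GCD(52, 16) = 4
52/4 : 16/4
= 13:4

13:4


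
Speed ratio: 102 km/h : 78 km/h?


Ratio = 102:78
GCD = 6
Simplified = 17:13
Time ratio (same distance) = 13:17
Speed ratio = 17:13

17:13


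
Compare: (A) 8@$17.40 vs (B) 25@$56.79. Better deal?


Deal A: $17.40/8 = $2.1750/unit
Deal B: $56.79/25 = $2.2716/unit
A is cheaper per unit
= Deal A

Deal A


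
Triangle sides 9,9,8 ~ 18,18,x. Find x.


Scale factor = 18/9 = 2
Missing side = 8 × 2
= 16.0

16.0


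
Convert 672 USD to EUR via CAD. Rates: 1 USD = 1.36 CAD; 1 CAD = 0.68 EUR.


Step 1: 672 USD × 1.36 = 913.92 CAD
Step 2: 913.92 CAD × 0.68 = 621.47 EUR
Implied rate USD→EUR = 1.36 × 0.68 = 0.9248
= 621.47 EUR

621.47 EUR


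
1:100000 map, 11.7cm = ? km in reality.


Real distance = map distance × scale
= 11.7cm × 100000
= 1170000 cm = 11700.0 m
= 11.700 km

11.700 km


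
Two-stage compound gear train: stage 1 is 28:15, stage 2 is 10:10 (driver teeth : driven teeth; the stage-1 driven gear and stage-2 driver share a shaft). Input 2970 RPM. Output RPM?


Stage 1: RPM_B = RPM_A × t_A/t_B = 2970 × 28/15 = 83160/15 = 5544.00
B and C share a shaft → RPM_C = RPM_B
Stage 2: RPM_D = RPM_C × t_C/t_D = RPM_A × (t_A×t_C)/(t_B×t_D)
Overall ratio = (28×10)/(15×10) = 280/150
RPM_D = 2970 × 280/150 = 831600/150
= 5544.00 RPM

5544.00 RPM


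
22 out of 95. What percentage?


Percentage = (part / whole) × 100
= (22 / 95) × 100
≈ 23.16%

23.16%


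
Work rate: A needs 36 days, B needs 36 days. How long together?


Rate of A = 1/36 per day
Rate of B = 1/36 per day
Combined rate = 1/36 + 1/36 = 72/1296 ≈ 0.0556 per day
Days = 1 / combined rate = 1296/72
= 18.00 days

18.00 days


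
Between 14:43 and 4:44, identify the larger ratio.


14/43 = 0.3256
4/44 = 0.0909
0.3256 > 0.0909, so 14:43 is greater
= 14:43

14:43


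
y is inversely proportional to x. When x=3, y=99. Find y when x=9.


Inverse proportion: x × y = constant
k = 3 × 99 = 297
y₂ = k / 9 = 297 / 9
= 33.00

33.00


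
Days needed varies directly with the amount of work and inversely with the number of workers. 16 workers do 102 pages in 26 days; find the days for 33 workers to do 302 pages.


Days ∝ work / workers, so d₂ = d₁ × (m₁/m₂) × (w₂/w₁)
Workers factor (inverse): 16/33 ≈ 0.4848
Work factor (direct): 302/102 ≈ 2.9608
d₂ = 26 × 16/33 × 302/102 = (26 × 16 × 302) / (33 × 102) = 125632/3366
≈ 37.32 days

37.32 days


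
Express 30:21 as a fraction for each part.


Total parts = 30 + 21 = 51
First part: 30/51 = 10/17
Second part: 21/51 = 7/17
= 10/17 and 7/17

10/17 and 7/17


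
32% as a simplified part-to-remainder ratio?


32% means 32 parts out of 100; remainder = 68
Part : remainder = 32:68
GCD = 4
= 8:17

8:17


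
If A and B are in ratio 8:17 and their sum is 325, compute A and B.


Let A = 8k, B = 17k.
8k + 17k = 325
25k = 325 → k = 325/25 = 13
A = 8×13 = 104, B = 17×13 = 221
= A = 104, B = 221

A = 104, B = 221


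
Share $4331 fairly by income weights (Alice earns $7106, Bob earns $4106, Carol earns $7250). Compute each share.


Total income = 7106 + 4106 + 7250 = $18462
Alice: $4331 × 7106/18462 = $1667.00
Bob: $4331 × 4106/18462 = $963.23
Carol: $4331 × 7250/18462 = $1700.78
= Alice: $1667.00, Bob: $963.23, Carol: $1700.78

Alice: $1667.00, Bob: $963.23, Carol: $1700.78


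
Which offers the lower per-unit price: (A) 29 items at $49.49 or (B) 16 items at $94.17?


Deal A: $49.49/29 = $1.7066/unit
Deal B: $94.17/16 = $5.8856/unit
A is cheaper per unit
= Deal A

Deal A


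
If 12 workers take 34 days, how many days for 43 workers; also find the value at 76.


Inverse proportion: x × y = constant
k = 12 × 34 = 408
At x=43: k/43 = 9.49
At x=76: k/76 = 5.37
= 9.49 and 5.37

9.49 and 5.37


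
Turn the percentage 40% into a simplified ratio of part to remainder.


40% means 40 parts out of 100; remainder = 60
Part : remainder = 40:60
GCD = 20
= 2:3

2:3


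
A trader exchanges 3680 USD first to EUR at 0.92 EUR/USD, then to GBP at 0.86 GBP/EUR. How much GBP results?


Step 1: 3680 USD × 0.92 = 3385.60 EUR
Step 2: 3385.60 EUR × 0.86 = 2911.62 GBP
Implied rate USD→GBP = 0.92 × 0.86 = 0.7912
= 2911.62 GBP

2911.62 GBP


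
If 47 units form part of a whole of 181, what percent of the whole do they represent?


Percentage = (part / whole) × 100
= (47 / 181) × 100
≈ 25.97%

25.97%


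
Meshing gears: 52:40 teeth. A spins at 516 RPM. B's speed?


Gear ratio = 52:40 = 13:10
RPM_B = RPM_A × (teeth_A / teeth_B)
= 516 × (52/40)
= 670.8 RPM

670.8 RPM


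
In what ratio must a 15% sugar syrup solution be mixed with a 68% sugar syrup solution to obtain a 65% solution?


Let x parts of 15% mix with y parts of 68%.
15x + 68y = 65(x + y)
15x + 68y = 65x + 65y
x(15 - 65) = y(65 - 68)
x/y = (68 - 65)/(65 - 15) = 3/50
Simplify: 3:50
= 3:50

3:50


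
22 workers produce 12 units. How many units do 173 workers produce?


Direct proportion: y/x = constant
k = 12/22 ≈ 0.5455
y₂ = k × 173 = 12 × 173 / 22 = 2076/22
≈ 94.36

94.36


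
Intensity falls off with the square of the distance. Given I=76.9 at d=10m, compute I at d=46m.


I₁d₁² = I₂d₂²
I₂ = I₁ × (d₁/d₂)²
= 76.9 × (10/46)²
= 76.9 × 100/2116
= 7690/2116
≈ 3.6342

3.6342


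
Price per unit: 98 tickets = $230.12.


Unit rate = total / quantity
= 230.12 / 98
= $2.35 per unit

$2.35 per unit
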